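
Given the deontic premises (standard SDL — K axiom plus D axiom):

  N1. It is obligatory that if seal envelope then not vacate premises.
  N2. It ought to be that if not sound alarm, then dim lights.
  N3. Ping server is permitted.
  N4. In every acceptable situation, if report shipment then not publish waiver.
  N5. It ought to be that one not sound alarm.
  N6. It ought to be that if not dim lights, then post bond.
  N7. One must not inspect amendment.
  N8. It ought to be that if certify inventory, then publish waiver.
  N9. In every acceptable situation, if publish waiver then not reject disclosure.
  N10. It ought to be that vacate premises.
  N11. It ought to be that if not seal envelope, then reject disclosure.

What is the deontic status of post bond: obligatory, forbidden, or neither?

Neither

Premise 6 is O(¬dim_lights → post_bond), but O(¬dim_lights) is not derivable from the premises, so it does not yield O(post_bond).
No premise or chain of K-axiom applications forces O(post_bond), and none forces O(¬post_bond). So post_bond is neither obligatory nor forbidden under these norms.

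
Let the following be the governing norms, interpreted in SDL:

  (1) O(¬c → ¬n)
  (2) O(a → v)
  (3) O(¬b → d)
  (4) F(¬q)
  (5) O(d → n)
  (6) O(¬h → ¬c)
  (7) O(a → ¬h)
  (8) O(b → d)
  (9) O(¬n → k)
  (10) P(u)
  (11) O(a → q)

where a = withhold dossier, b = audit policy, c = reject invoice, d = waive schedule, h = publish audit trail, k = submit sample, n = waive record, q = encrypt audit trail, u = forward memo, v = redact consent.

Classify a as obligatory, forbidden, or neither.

Forbidden

Premises 8 and 3 cover both cases: O(b → d) and O(¬b → d). Since b ∨ ¬b is a tautology, O(d) follows.
Applying K to premise 5 (O(d → n)) and O(d) yields O(n).
Premise 1 is O(¬c → ¬n); contrapositively O(n → c). Since O(n) holds, K gives O(c).
Premise 6 is O(¬h → ¬c); contrapositively O(c → h). Since O(c) holds, K gives O(h).
Premise 7 is O(a → ¬h); contrapositively O(h → ¬a). Since O(h) holds, K gives O(¬a).
Premises 2, 4, 9, 10, 11 do not contribute to this derivation.
Thus O(¬a), which is F(a): a is forbidden.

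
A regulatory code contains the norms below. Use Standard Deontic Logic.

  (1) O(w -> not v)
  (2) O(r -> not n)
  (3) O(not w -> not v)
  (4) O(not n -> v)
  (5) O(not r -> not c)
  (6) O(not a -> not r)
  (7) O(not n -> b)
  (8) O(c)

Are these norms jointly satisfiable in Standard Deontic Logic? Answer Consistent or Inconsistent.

By case analysis on w: premise 1 gives O(w -> not v) and premise 3 gives O(not w -> not v), so O(not v) either way.
Premise 4 is O(not n -> v); contrapositively O(not v -> n). Since O(not v) holds, K gives O(n).
Premise 2, O(r -> not n), contraposes to O(n -> not r); with O(n) we get O(not r).
With premise 5, O(not r -> not c), the K-axiom yields O(not c).
However, premise 8 gives O(c).
We now have both O(not c) and O(c) — c is simultaneously obligatory and forbidden, violating the D-axiom.

Inconsistent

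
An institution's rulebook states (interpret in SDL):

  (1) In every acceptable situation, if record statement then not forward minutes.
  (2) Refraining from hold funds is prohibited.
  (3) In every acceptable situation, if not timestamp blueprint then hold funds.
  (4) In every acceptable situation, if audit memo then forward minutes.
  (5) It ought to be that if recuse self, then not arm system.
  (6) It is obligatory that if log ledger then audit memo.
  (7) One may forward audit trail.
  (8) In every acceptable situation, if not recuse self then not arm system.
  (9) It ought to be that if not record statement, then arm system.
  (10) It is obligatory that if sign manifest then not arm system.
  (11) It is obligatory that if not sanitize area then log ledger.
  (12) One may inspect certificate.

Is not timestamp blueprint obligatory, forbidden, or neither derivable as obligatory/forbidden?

Premise 3 is O(¬timestamp_blueprint → hold_funds); even if O(hold_funds) held, inferring O(¬timestamp_blueprint) would be affirming the consequent — invalid.
No premise or chain of K-axiom applications forces O(¬timestamp_blueprint), and none forces O(timestamp_blueprint). So ¬timestamp_blueprint is neither obligatory nor forbidden under these norms.

Neither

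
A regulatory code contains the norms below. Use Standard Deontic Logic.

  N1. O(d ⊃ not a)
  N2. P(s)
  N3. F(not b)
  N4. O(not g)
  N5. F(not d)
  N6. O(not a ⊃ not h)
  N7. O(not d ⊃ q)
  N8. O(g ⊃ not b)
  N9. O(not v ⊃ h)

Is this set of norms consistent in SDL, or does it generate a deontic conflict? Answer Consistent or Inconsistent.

Premise 8 is O(g ⊃ not b), but O(g) is not derivable from the premises, so it does not yield O(not b).
So O(not b) is not derivable, and the apparent clash with O(b) does not arise.
A world satisfying every obligation exists (e.g. a=false, b=true, d=true, g=false, h=false, q=false, s=false, v=true); no atom is both obligatory and forbidden, so the set is consistent.

Consistent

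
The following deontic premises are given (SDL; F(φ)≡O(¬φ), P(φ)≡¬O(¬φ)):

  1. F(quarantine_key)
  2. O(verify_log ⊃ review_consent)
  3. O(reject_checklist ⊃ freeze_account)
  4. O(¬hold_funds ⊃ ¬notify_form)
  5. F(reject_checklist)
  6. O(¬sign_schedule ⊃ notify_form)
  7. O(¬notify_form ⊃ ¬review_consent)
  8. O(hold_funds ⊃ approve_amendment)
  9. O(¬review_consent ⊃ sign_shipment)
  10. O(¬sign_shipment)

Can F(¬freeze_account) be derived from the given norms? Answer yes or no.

Premise 3 is O(reject_checklist ⊃ freeze_account), but O(reject_checklist) is not derivable from the premises, so it does not yield O(freeze_account).
No other premise forces O(freeze_account). An ideal world satisfying every premise can still have ¬freeze_account true, so F(¬freeze_account) is not derivable.

No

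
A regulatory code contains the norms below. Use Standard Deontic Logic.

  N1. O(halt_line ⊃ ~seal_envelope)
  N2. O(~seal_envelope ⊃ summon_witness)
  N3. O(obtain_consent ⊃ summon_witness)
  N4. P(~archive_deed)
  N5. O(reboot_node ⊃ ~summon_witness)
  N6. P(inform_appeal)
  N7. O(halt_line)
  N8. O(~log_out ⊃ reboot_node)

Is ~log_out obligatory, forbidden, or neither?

Premise 7 gives O(halt_line).
With premise 1, O(halt_line ⊃ ~seal_envelope), the K-axiom yields O(~seal_envelope).
Applying K to premise 2 (O(~seal_envelope ⊃ summon_witness)) and O(~seal_envelope) yields O(summon_witness).
The contrapositive of premise 5 (O(reboot_node ⊃ ~summon_witness)) is O(summon_witness ⊃ ~reboot_node), and O(summon_witness) is already established, so O(~reboot_node).
Premise 8, O(~log_out ⊃ reboot_node), contraposes to O(~reboot_node ⊃ log_out); with O(~reboot_node) we get O(log_out).
Premises 3, 4, 6 do not contribute to this derivation.
Thus O(log_out), which is F(~log_out): ~log_out is forbidden.

Forbidden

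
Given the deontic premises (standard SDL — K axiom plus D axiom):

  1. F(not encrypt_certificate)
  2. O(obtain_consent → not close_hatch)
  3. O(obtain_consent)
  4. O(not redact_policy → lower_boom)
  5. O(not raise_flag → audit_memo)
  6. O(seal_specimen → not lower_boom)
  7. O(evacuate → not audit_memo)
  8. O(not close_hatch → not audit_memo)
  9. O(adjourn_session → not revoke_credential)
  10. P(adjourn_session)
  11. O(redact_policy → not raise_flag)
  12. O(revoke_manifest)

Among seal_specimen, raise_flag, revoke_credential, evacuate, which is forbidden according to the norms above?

Premise 3 gives O(obtain_consent).
Applying K to premise 2 (O(obtain_consent → not close_hatch)) and O(obtain_consent) yields O(not close_hatch).
Premise 8 is O(not close_hatch → not audit_memo); since O(not close_hatch), deontic closure gives O(not audit_memo).
The contrapositive of premise 5 (O(not raise_flag → audit_memo)) is O(not audit_memo → raise_flag), and O(not audit_memo) is already established, so O(raise_flag).
Premise 11, O(redact_policy → not raise_flag), contraposes to O(raise_flag → not redact_policy); with O(raise_flag) we get O(not redact_policy).
Premise 4 is O(not redact_policy → lower_boom); since O(not redact_policy), deontic closure gives O(lower_boom).
Premise 6, O(seal_specimen → not lower_boom), contraposes to O(lower_boom → not seal_specimen); with O(lower_boom) we get O(not seal_specimen).
So O(not seal_specimen) holds, i.e. seal_specimen is forbidden. None of the other listed options is forbidden under the premises.

seal_specimen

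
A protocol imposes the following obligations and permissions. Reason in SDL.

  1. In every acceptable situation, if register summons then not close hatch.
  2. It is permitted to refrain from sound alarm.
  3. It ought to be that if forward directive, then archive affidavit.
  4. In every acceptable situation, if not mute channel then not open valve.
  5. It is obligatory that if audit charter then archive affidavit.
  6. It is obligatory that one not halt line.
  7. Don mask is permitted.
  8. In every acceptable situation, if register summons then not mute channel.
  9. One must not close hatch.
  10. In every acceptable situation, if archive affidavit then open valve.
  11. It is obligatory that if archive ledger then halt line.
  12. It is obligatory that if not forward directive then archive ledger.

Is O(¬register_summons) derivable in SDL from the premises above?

From premise 6 we have O(¬halt_line).
The contrapositive of premise 11 (O(archive_ledger → halt_line)) is O(¬halt_line → ¬archive_ledger), and O(¬halt_line) is already established, so O(¬archive_ledger).
The contrapositive of premise 12 (O(¬forward_directive → archive_ledger)) is O(¬archive_ledger → forward_directive), and O(¬archive_ledger) is already established, so O(forward_directive).
Premise 3 is O(forward_directive → archive_affidavit); since O(forward_directive), deontic closure gives O(archive_affidavit).
With premise 10, O(archive_affidavit → open_valve), the K-axiom yields O(open_valve).
Premise 4 is O(¬mute_channel → ¬open_valve); contrapositively O(open_valve → mute_channel). Since O(open_valve) holds, K gives O(mute_channel).
Premise 8 is O(register_summons → ¬mute_channel); contrapositively O(mute_channel → ¬register_summons). Since O(mute_channel) holds, K gives O(¬register_summons).
Premises 1, 2, 5, 7, 9 do not contribute to this derivation.
So O(¬register_summons) follows.

Yes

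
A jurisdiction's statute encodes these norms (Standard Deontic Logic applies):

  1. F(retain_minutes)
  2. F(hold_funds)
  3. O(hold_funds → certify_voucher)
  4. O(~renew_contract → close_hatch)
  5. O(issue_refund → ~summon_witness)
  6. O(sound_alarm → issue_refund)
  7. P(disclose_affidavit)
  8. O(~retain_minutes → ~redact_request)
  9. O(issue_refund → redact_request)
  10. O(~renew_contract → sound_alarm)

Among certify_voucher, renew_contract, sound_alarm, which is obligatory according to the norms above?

Premise 1, F(retain_minutes), is equivalent to O(~retain_minutes).
Applying K to premise 8 (O(~retain_minutes → ~redact_request)) and O(~retain_minutes) yields O(~redact_request).
Premise 9 is O(issue_refund → redact_request); contrapositively O(~redact_request → ~issue_refund). Since O(~redact_request) holds, K gives O(~issue_refund).
Premise 6 is O(sound_alarm → issue_refund); contrapositively O(~issue_refund → ~sound_alarm). Since O(~issue_refund) holds, K gives O(~sound_alarm).
Premise 10, O(~renew_contract → sound_alarm), contraposes to O(~sound_alarm → renew_contract); with O(~sound_alarm) we get O(renew_contract).
So O(renew_contract) holds — renew_contract is obligatory. None of the other listed options is made obligatory by any chain of premises.

renew_contract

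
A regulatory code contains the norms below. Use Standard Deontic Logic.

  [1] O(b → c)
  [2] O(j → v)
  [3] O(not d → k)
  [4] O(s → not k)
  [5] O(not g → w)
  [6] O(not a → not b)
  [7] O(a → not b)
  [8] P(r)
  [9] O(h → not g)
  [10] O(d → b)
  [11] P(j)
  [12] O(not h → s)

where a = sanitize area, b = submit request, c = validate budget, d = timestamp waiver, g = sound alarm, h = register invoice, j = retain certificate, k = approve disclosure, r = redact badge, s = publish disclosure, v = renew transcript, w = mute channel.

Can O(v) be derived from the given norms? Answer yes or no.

No

Premise 2 is O(j → v), but O(j) is not derivable from the premises (the permission P(j) asserts only not O(not j), not O(j)), so it does not yield O(v).
No other premise forces O(v). An ideal world satisfying every premise can still have v false, so O(v) is not derivable.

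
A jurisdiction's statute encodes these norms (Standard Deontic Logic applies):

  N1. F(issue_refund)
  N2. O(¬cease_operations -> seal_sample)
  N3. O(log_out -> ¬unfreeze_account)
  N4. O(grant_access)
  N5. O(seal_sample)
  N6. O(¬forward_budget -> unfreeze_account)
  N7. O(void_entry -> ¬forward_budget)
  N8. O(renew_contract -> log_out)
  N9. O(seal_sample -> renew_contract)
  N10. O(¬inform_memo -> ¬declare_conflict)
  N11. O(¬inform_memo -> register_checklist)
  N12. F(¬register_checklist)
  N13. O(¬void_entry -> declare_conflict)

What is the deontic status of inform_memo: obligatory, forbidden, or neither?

Obligatory

Premise 5 gives O(seal_sample).
Applying K to premise 9 (O(seal_sample -> renew_contract)) and O(seal_sample) yields O(renew_contract).
From O(renew_contract) and premise 8, O(renew_contract -> log_out), we obtain O(log_out).
Premise 3 is O(log_out -> ¬unfreeze_account); since O(log_out), deontic closure gives O(¬unfreeze_account).
Premise 6 is O(¬forward_budget -> unfreeze_account); contrapositively O(¬unfreeze_account -> forward_budget). Since O(¬unfreeze_account) holds, K gives O(forward_budget).
Premise 7, O(void_entry -> ¬forward_budget), contraposes to O(forward_budget -> ¬void_entry); with O(forward_budget) we get O(¬void_entry).
From O(¬void_entry) and premise 13, O(¬void_entry -> declare_conflict), we obtain O(declare_conflict).
Premise 10, O(¬inform_memo -> ¬declare_conflict), contraposes to O(declare_conflict -> inform_memo); with O(declare_conflict) we get O(inform_memo).
Premises 1, 2, 4, 11, 12 do not contribute to this derivation.
Hence inform_memo is obligatory.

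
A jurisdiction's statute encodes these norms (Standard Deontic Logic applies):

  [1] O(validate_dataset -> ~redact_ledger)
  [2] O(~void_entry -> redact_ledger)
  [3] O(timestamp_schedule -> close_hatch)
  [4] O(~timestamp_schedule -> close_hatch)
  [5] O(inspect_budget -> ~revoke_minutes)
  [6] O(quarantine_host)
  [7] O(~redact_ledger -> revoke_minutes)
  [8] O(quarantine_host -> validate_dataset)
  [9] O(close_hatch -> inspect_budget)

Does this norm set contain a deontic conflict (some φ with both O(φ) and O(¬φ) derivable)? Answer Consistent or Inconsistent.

Inconsistent

Premises 3 and 4 are O(timestamp_schedule -> close_hatch) and O(~timestamp_schedule -> close_hatch); every ideal world satisfies timestamp_schedule or ~timestamp_schedule, so in either case close_hatch holds — hence O(close_hatch).
Premise 9 is O(close_hatch -> inspect_budget); since O(close_hatch), deontic closure gives O(inspect_budget).
With premise 5, O(inspect_budget -> ~revoke_minutes), the K-axiom yields O(~revoke_minutes).
Premise 7, O(~redact_ledger -> revoke_minutes), contraposes to O(~revoke_minutes -> redact_ledger); with O(~revoke_minutes) we get O(redact_ledger).
The contrapositive of premise 1 (O(validate_dataset -> ~redact_ledger)) is O(redact_ledger -> ~validate_dataset), and O(redact_ledger) is already established, so O(~validate_dataset).
Premise 8, O(quarantine_host -> validate_dataset), contraposes to O(~validate_dataset -> ~quarantine_host); with O(~validate_dataset) we get O(~quarantine_host).
Yet premise 6 states O(quarantine_host).
We now have both O(~quarantine_host) and O(quarantine_host) — quarantine_host is simultaneously obligatory and forbidden, violating the D-axiom.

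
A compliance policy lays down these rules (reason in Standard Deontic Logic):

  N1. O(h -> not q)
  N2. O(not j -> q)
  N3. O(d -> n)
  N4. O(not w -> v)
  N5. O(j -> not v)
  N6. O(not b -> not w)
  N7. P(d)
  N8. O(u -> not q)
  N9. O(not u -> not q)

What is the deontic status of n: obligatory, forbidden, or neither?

Premise 3 is O(d -> n), but O(d) is not derivable from the premises (the permission P(d) asserts only not O(not d), not O(d)), so it does not yield O(n).
No premise or chain of K-axiom applications forces O(n), and none forces O(not n). So n is neither obligatory nor forbidden under these norms.

Neither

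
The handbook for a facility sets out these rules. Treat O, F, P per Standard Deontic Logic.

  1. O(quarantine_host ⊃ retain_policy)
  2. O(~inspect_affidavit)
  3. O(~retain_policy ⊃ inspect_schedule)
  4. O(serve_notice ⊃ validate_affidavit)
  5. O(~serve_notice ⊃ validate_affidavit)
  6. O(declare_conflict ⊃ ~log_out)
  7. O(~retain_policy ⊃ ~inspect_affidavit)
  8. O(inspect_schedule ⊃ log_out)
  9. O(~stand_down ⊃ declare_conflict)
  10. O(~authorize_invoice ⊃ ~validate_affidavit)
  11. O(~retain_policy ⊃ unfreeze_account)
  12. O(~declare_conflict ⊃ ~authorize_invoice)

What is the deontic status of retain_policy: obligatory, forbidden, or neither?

Premises 4 and 5 cover both cases: O(serve_notice ⊃ validate_affidavit) and O(~serve_notice ⊃ validate_affidavit). Since serve_notice ∨ ~serve_notice is a tautology, O(validate_affidavit) follows.
Premise 10 is O(~authorize_invoice ⊃ ~validate_affidavit); contrapositively O(validate_affidavit ⊃ authorize_invoice). Since O(validate_affidavit) holds, K gives O(authorize_invoice).
The contrapositive of premise 12 (O(~declare_conflict ⊃ ~authorize_invoice)) is O(authorize_invoice ⊃ declare_conflict), and O(authorize_invoice) is already established, so O(declare_conflict).
Applying K to premise 6 (O(declare_conflict ⊃ ~log_out)) and O(declare_conflict) yields O(~log_out).
Premise 8 is O(inspect_schedule ⊃ log_out); contrapositively O(~log_out ⊃ ~inspect_schedule). Since O(~log_out) holds, K gives O(~inspect_schedule).
The contrapositive of premise 3 (O(~retain_policy ⊃ inspect_schedule)) is O(~inspect_schedule ⊃ retain_policy), and O(~inspect_schedule) is already established, so O(retain_policy).
Premises 1, 2, 7, 9, 11 do not contribute to this derivation.
Hence retain_policy is obligatory.

Obligatory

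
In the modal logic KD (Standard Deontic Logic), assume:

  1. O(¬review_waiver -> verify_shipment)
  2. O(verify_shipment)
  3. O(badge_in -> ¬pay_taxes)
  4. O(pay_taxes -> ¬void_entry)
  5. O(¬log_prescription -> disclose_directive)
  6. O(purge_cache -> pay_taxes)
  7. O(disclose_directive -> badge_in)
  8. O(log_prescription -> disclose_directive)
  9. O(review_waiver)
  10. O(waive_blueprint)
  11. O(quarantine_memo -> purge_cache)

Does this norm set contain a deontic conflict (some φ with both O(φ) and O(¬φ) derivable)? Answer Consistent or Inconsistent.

Premise 1 is O(¬review_waiver -> verify_shipment); even if O(verify_shipment) held, inferring O(¬review_waiver) would be affirming the consequent — invalid.
So O(¬review_waiver) is not derivable, and the apparent clash with O(review_waiver) does not arise.
A world satisfying every obligation exists (e.g. badge_in=true, disclose_directive=true, log_prescription=false, pay_taxes=false, purge_cache=false, quarantine_memo=false, review_waiver=true, verify_shipment=true, void_entry=false, waive_blueprint=true); no atom is both obligatory and forbidden, so the set is consistent.

Consistent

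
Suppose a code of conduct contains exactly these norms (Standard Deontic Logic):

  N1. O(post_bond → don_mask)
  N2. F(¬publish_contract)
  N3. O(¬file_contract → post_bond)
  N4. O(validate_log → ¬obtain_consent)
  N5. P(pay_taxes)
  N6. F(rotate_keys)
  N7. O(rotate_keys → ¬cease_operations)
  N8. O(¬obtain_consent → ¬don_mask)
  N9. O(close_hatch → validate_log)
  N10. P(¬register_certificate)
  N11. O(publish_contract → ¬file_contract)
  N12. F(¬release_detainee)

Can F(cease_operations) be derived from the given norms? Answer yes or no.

No

Premise 7 is O(rotate_keys → ¬cease_operations), but O(rotate_keys) is not derivable from the premises, so it does not yield O(¬cease_operations).
No other premise forces O(¬cease_operations). An ideal world satisfying every premise can still have cease_operations true, so F(cease_operations) is not derivable.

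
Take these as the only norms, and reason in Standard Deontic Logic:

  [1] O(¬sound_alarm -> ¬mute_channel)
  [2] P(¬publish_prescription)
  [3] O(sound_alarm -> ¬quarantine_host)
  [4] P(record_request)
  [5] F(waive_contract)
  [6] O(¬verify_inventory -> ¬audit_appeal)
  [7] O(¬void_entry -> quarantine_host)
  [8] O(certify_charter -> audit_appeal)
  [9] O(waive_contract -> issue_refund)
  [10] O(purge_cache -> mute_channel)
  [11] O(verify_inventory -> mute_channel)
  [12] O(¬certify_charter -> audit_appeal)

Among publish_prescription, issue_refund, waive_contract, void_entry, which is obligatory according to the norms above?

Premises 12 and 8 are O(¬certify_charter -> audit_appeal) and O(certify_charter -> audit_appeal); every ideal world satisfies ¬certify_charter or certify_charter, so in either case audit_appeal holds — hence O(audit_appeal).
Premise 6 is O(¬verify_inventory -> ¬audit_appeal); contrapositively O(audit_appeal -> verify_inventory). Since O(audit_appeal) holds, K gives O(verify_inventory).
With premise 11, O(verify_inventory -> mute_channel), the K-axiom yields O(mute_channel).
Premise 1 is O(¬sound_alarm -> ¬mute_channel); contrapositively O(mute_channel -> sound_alarm). Since O(mute_channel) holds, K gives O(sound_alarm).
From O(sound_alarm) and premise 3, O(sound_alarm -> ¬quarantine_host), we obtain O(¬quarantine_host).
Premise 7, O(¬void_entry -> quarantine_host), contraposes to O(¬quarantine_host -> void_entry); with O(¬quarantine_host) we get O(void_entry).
So O(void_entry) holds — void_entry is obligatory. None of the other listed options is made obligatory by any chain of premises.

void_entry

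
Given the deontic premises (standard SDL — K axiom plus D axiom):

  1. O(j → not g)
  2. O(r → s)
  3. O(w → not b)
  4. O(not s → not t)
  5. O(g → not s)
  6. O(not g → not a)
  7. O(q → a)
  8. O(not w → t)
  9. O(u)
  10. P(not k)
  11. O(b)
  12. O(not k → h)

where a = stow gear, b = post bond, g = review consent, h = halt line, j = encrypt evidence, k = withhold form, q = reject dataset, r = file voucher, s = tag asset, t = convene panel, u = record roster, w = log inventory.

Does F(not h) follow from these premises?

No

Premise 12 is O(not k → h), but O(not k) is not derivable from the premises (the permission P(not k) asserts only not O(k), not O(not k)), so it does not yield O(h).
No other premise forces O(h). An ideal world satisfying every premise can still have not h true, so F(not h) is not derivable.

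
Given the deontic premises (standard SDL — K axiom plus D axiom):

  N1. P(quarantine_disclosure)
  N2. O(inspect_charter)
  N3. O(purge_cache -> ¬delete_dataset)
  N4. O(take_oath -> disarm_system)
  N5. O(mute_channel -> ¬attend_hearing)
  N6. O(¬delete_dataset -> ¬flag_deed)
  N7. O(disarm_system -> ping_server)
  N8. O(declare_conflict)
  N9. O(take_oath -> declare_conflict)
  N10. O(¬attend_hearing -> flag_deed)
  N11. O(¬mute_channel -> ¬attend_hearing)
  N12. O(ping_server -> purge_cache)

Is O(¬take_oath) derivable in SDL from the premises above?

Premises 5 and 11 are O(mute_channel -> ¬attend_hearing) and O(¬mute_channel -> ¬attend_hearing); every ideal world satisfies mute_channel or ¬mute_channel, so in either case ¬attend_hearing holds — hence O(¬attend_hearing).
Applying K to premise 10 (O(¬attend_hearing -> flag_deed)) and O(¬attend_hearing) yields O(flag_deed).
The contrapositive of premise 6 (O(¬delete_dataset -> ¬flag_deed)) is O(flag_deed -> delete_dataset), and O(flag_deed) is already established, so O(delete_dataset).
Premise 3 is O(purge_cache -> ¬delete_dataset); contrapositively O(delete_dataset -> ¬purge_cache). Since O(delete_dataset) holds, K gives O(¬purge_cache).
Premise 12, O(ping_server -> purge_cache), contraposes to O(¬purge_cache -> ¬ping_server); with O(¬purge_cache) we get O(¬ping_server).
The contrapositive of premise 7 (O(disarm_system -> ping_server)) is O(¬ping_server -> ¬disarm_system), and O(¬ping_server) is already established, so O(¬disarm_system).
The contrapositive of premise 4 (O(take_oath -> disarm_system)) is O(¬disarm_system -> ¬take_oath), and O(¬disarm_system) is already established, so O(¬take_oath).
Premises 1, 2, 8, 9 do not contribute to this derivation.
So O(¬take_oath) follows.

Yes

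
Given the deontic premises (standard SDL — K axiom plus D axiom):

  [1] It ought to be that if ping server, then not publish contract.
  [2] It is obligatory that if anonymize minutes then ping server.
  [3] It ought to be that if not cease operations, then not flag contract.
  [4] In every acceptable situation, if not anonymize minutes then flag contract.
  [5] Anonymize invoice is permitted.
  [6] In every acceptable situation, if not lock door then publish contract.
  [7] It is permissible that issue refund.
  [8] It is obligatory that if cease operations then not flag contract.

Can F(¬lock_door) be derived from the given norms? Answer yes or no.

By case analysis on cease_operations: premise 8 gives O(cease_operations → ¬flag_contract) and premise 3 gives O(¬cease_operations → ¬flag_contract), so O(¬flag_contract) either way.
Premise 4, O(¬anonymize_minutes → flag_contract), contraposes to O(¬flag_contract → anonymize_minutes); with O(¬flag_contract) we get O(anonymize_minutes).
Premise 2 is O(anonymize_minutes → ping_server); since O(anonymize_minutes), deontic closure gives O(ping_server).
With premise 1, O(ping_server → ¬publish_contract), the K-axiom yields O(¬publish_contract).
Premise 6, O(¬lock_door → publish_contract), contraposes to O(¬publish_contract → lock_door); with O(¬publish_contract) we get O(lock_door).
Premises 5, 7 do not contribute to this derivation.
So O(lock_door) holds, i.e. F(¬lock_door). The claim follows.

Yes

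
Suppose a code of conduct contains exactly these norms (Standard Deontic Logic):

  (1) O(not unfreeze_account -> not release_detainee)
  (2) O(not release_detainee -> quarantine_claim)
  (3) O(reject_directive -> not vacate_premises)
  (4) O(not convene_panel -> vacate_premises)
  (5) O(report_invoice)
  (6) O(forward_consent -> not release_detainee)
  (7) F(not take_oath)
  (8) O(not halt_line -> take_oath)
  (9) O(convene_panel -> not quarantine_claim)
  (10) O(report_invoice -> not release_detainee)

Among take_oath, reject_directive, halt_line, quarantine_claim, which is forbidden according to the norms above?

From premise 5 we have O(report_invoice).
Applying K to premise 10 (O(report_invoice -> not release_detainee)) and O(report_invoice) yields O(not release_detainee).
From O(not release_detainee) and premise 2, O(not release_detainee -> quarantine_claim), we obtain O(quarantine_claim).
The contrapositive of premise 9 (O(convene_panel -> not quarantine_claim)) is O(quarantine_claim -> not convene_panel), and O(quarantine_claim) is already established, so O(not convene_panel).
Applying K to premise 4 (O(not convene_panel -> vacate_premises)) and O(not convene_panel) yields O(vacate_premises).
The contrapositive of premise 3 (O(reject_directive -> not vacate_premises)) is O(vacate_premises -> not reject_directive), and O(vacate_premises) is already established, so O(not reject_directive).
So O(not reject_directive) holds, i.e. reject_directive is forbidden. None of the other listed options is forbidden under the premises.

reject_directive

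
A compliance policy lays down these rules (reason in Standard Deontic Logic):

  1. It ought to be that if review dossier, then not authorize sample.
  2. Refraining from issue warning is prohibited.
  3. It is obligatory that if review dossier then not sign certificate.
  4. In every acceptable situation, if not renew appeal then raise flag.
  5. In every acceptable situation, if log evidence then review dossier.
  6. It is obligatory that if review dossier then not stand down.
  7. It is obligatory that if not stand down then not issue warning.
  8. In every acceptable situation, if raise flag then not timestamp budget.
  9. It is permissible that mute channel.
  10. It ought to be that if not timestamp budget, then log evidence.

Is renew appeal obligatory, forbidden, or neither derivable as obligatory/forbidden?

Obligatory

F(¬issue_warning) at premise 2 means O(issue_warning).
Premise 7 is O(¬stand_down → ¬issue_warning); contrapositively O(issue_warning → stand_down). Since O(issue_warning) holds, K gives O(stand_down).
The contrapositive of premise 6 (O(review_dossier → ¬stand_down)) is O(stand_down → ¬review_dossier), and O(stand_down) is already established, so O(¬review_dossier).
Premise 5 is O(log_evidence → review_dossier); contrapositively O(¬review_dossier → ¬log_evidence). Since O(¬review_dossier) holds, K gives O(¬log_evidence).
The contrapositive of premise 10 (O(¬timestamp_budget → log_evidence)) is O(¬log_evidence → timestamp_budget), and O(¬log_evidence) is already established, so O(timestamp_budget).
The contrapositive of premise 8 (O(raise_flag → ¬timestamp_budget)) is O(timestamp_budget → ¬raise_flag), and O(timestamp_budget) is already established, so O(¬raise_flag).
The contrapositive of premise 4 (O(¬renew_appeal → raise_flag)) is O(¬raise_flag → renew_appeal), and O(¬raise_flag) is already established, so O(renew_appeal).
Premises 1, 3, 9 do not contribute to this derivation.
Hence renew_appeal is obligatory.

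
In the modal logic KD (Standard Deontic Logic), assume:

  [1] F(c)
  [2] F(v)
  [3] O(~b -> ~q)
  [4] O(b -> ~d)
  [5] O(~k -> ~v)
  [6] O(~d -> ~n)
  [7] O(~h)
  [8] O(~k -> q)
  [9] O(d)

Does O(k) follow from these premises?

Yes

Premise 9 states O(d) outright.
Premise 4, O(b -> ~d), contraposes to O(d -> ~b); with O(d) we get O(~b).
From O(~b) and premise 3, O(~b -> ~q), we obtain O(~q).
Premise 8 is O(~k -> q); contrapositively O(~q -> k). Since O(~q) holds, K gives O(k).
Premises 1, 2, 5, 6, 7 do not contribute to this derivation.
So O(k) follows.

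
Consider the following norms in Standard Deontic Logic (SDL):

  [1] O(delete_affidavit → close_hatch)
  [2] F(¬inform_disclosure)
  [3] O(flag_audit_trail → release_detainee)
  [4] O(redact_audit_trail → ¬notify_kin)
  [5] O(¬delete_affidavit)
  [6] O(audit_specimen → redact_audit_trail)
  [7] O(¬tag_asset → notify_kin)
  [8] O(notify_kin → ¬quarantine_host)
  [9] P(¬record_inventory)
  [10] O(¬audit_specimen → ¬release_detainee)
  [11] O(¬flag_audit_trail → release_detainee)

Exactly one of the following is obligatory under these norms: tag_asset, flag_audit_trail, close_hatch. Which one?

tag_asset

Premises 3 and 11 cover both cases: O(flag_audit_trail → release_detainee) and O(¬flag_audit_trail → release_detainee). Since flag_audit_trail ∨ ¬flag_audit_trail is a tautology, O(release_detainee) follows.
The contrapositive of premise 10 (O(¬audit_specimen → ¬release_detainee)) is O(release_detainee → audit_specimen), and O(release_detainee) is already established, so O(audit_specimen).
From O(audit_specimen) and premise 6, O(audit_specimen → redact_audit_trail), we obtain O(redact_audit_trail).
With premise 4, O(redact_audit_trail → ¬notify_kin), the K-axiom yields O(¬notify_kin).
Premise 7, O(¬tag_asset → notify_kin), contraposes to O(¬notify_kin → tag_asset); with O(¬notify_kin) we get O(tag_asset).
So O(tag_asset) holds — tag_asset is obligatory. None of the other listed options is made obligatory by any chain of premises.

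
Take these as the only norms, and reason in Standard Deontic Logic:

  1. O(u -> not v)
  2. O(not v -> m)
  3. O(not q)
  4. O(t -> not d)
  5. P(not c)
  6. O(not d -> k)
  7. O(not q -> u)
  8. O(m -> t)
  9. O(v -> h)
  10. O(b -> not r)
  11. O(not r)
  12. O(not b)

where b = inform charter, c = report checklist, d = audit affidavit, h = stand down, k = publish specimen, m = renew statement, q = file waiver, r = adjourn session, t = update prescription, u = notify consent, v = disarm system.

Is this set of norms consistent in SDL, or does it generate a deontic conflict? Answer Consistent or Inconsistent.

Premise 10 is O(b -> not r); even if O(not r) held, inferring O(b) would be affirming the consequent — invalid.
So O(b) is not derivable, and the apparent clash with O(not b) does not arise.
A world satisfying every obligation exists (e.g. b=false, c=false, d=false, h=false, k=true, m=true, q=false, r=false, t=true, u=true, v=false); no atom is both obligatory and forbidden, so the set is consistent.

Consistent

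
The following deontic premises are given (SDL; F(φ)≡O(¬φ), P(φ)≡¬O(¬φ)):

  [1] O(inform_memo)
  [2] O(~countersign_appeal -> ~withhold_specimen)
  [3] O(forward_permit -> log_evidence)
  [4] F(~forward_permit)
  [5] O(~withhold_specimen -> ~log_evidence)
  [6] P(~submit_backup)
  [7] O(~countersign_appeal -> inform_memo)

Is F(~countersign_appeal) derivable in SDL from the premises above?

F(~forward_permit) at premise 4 means O(forward_permit).
Premise 3 is O(forward_permit -> log_evidence); since O(forward_permit), deontic closure gives O(log_evidence).
Premise 5, O(~withhold_specimen -> ~log_evidence), contraposes to O(log_evidence -> withhold_specimen); with O(log_evidence) we get O(withhold_specimen).
The contrapositive of premise 2 (O(~countersign_appeal -> ~withhold_specimen)) is O(withhold_specimen -> countersign_appeal), and O(withhold_specimen) is already established, so O(countersign_appeal).
Premises 1, 6, 7 do not contribute to this derivation.
So O(countersign_appeal) holds, i.e. F(~countersign_appeal). The claim follows.

Yes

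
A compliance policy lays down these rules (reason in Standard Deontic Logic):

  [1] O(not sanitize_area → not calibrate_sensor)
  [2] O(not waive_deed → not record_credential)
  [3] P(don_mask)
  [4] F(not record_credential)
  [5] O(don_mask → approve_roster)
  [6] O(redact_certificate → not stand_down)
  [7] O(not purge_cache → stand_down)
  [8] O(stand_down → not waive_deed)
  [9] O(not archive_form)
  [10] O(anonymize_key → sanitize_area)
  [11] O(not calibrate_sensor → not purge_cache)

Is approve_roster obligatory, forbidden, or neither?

Premise 5 is O(don_mask → approve_roster), but O(don_mask) is not derivable from the premises (the permission P(don_mask) asserts only not O(not don_mask), not O(don_mask)), so it does not yield O(approve_roster).
No premise or chain of K-axiom applications forces O(approve_roster), and none forces O(not approve_roster). So approve_roster is neither obligatory nor forbidden under these norms.

Neither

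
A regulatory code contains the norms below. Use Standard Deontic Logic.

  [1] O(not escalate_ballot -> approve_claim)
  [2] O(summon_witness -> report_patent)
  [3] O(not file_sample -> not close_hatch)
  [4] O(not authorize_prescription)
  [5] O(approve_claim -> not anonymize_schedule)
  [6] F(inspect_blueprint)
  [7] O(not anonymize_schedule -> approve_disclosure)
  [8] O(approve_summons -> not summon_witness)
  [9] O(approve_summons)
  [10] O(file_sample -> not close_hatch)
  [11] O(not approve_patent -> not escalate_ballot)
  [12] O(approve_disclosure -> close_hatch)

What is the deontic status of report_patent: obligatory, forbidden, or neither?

Premise 2 is O(summon_witness -> report_patent), but O(summon_witness) is not derivable from the premises, so it does not yield O(report_patent).
No premise or chain of K-axiom applications forces O(report_patent), and none forces O(not report_patent). So report_patent is neither obligatory nor forbidden under these norms.

Neither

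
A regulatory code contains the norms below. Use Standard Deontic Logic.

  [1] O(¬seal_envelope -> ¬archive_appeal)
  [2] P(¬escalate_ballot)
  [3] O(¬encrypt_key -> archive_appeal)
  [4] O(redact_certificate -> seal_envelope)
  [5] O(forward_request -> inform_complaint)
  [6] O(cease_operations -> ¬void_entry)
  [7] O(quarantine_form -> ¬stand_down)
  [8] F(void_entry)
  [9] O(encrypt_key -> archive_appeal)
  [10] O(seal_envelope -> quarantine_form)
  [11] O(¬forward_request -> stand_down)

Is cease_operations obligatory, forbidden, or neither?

Neither

Premise 6 is O(cease_operations -> ¬void_entry); even if O(¬void_entry) held, inferring O(cease_operations) would be affirming the consequent — invalid.
No premise or chain of K-axiom applications forces O(cease_operations), and none forces O(¬cease_operations). So cease_operations is neither obligatory nor forbidden under these norms.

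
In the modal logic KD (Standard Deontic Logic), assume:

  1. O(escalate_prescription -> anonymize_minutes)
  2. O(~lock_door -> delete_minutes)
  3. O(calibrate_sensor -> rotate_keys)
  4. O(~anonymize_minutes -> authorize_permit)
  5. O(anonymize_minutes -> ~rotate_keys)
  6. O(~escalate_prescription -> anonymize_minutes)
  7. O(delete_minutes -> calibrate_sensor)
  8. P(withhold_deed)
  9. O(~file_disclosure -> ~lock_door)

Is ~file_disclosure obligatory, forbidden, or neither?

Forbidden

Premises 1 and 6 are O(escalate_prescription -> anonymize_minutes) and O(~escalate_prescription -> anonymize_minutes); every ideal world satisfies escalate_prescription or ~escalate_prescription, so in either case anonymize_minutes holds — hence O(anonymize_minutes).
Applying K to premise 5 (O(anonymize_minutes -> ~rotate_keys)) and O(anonymize_minutes) yields O(~rotate_keys).
Premise 3, O(calibrate_sensor -> rotate_keys), contraposes to O(~rotate_keys -> ~calibrate_sensor); with O(~rotate_keys) we get O(~calibrate_sensor).
Premise 7 is O(delete_minutes -> calibrate_sensor); contrapositively O(~calibrate_sensor -> ~delete_minutes). Since O(~calibrate_sensor) holds, K gives O(~delete_minutes).
The contrapositive of premise 2 (O(~lock_door -> delete_minutes)) is O(~delete_minutes -> lock_door), and O(~delete_minutes) is already established, so O(lock_door).
Premise 9, O(~file_disclosure -> ~lock_door), contraposes to O(lock_door -> file_disclosure); with O(lock_door) we get O(file_disclosure).
Premises 4, 8 do not contribute to this derivation.
Thus O(file_disclosure), which is F(~file_disclosure): ~file_disclosure is forbidden.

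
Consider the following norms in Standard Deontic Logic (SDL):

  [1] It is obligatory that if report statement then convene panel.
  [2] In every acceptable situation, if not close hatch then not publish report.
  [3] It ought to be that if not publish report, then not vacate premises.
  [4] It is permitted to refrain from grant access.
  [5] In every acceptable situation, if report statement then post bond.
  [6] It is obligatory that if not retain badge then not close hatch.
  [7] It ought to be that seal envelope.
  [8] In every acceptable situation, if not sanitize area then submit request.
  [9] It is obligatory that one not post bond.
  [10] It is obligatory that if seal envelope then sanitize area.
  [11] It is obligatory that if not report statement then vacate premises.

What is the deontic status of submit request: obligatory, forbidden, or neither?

Premise 8 is O(¬sanitize_area → submit_request), but O(¬sanitize_area) is not derivable from the premises, so it does not yield O(submit_request).
No premise or chain of K-axiom applications forces O(submit_request), and none forces O(¬submit_request). So submit_request is neither obligatory nor forbidden under these norms.

Neither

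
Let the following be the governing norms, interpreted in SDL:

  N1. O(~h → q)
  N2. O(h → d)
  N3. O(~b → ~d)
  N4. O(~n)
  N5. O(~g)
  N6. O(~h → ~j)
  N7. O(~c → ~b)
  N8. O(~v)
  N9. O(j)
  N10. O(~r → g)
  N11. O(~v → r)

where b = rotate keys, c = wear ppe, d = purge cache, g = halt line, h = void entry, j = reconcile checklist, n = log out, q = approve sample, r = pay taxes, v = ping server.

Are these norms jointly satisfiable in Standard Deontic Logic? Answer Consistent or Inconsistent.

Consistent

Premise 10 is O(~r → g), but O(~r) is not derivable from the premises, so it does not yield O(g).
So O(g) is not derivable, and the apparent clash with O(~g) does not arise.
A world satisfying every obligation exists (e.g. b=true, c=true, d=true, g=false, h=true, j=true, n=false, q=false, r=true, v=false); no atom is both obligatory and forbidden, so the set is consistent.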